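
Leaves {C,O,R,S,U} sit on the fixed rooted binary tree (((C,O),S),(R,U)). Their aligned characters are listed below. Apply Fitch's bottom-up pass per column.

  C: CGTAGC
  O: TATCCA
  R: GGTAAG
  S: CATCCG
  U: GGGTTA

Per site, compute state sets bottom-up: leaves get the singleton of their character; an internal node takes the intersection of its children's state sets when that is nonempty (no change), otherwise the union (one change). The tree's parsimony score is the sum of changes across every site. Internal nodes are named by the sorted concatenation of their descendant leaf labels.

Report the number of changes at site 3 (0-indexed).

CO@0: {C} ∪ {T} = {C,T} (union, +1)
COS@0: {C,T} ∩ {C} = {C} (intersection, +0)
RU@0: {G} ∩ {G} = {G} (intersection, +0)
CORSU@0: {C} ∪ {G} = {C,G} (union, +1)
CO@1: {G} ∪ {A} = {A,G} (union, +1)
COS@1: {A,G} ∩ {A} = {A} (intersection, +0)
RU@1: {G} ∩ {G} = {G} (intersection, +0)
CORSU@1: {A} ∪ {G} = {A,G} (union, +1)
CO@2: {T} ∩ {T} = {T} (intersection, +0)
COS@2: {T} ∩ {T} = {T} (intersection, +0)
RU@2: {T} ∪ {G} = {G,T} (union, +1)
CORSU@2: {T} ∩ {G,T} = {T} (intersection, +0)
CO@3: {A} ∪ {C} = {A,C} (union, +1)
COS@3: {A,C} ∩ {C} = {C} (intersection, +0)
RU@3: {A} ∪ {T} = {A,T} (union, +1)
CORSU@3: {C} ∪ {A,T} = {A,C,T} (union, +1)
CO@4: {G} ∪ {C} = {C,G} (union, +1)
COS@4: {C,G} ∩ {C} = {C} (intersection, +0)
RU@4: {A} ∪ {T} = {A,T} (union, +1)
CORSU@4: {C} ∪ {A,T} = {A,C,T} (union, +1)
CO@5: {C} ∪ {A} = {A,C} (union, +1)
COS@5: {A,C} ∪ {G} = {A,C,G} (union, +1)
RU@5: {G} ∪ {A} = {A,G} (union, +1)
CORSU@5: {A,C,G} ∩ {A,G} = {A,G} (intersection, +0)
per-site changes: [2, 2, 1, 3, 3, 3]; total = 14

3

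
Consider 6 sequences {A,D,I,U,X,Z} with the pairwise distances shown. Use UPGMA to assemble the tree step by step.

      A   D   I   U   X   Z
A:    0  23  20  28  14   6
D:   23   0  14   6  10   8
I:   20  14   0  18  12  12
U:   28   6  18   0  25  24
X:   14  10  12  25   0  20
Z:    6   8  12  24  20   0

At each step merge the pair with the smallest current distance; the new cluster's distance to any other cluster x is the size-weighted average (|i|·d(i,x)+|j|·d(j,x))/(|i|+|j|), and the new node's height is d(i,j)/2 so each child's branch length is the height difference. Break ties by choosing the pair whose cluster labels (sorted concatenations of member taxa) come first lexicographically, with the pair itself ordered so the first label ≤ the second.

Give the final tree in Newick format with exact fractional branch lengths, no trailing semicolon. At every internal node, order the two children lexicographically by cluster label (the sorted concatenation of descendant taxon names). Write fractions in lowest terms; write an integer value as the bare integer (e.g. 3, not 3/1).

(((A:3,Z:3):21/4,(I:6,X:6):9/4):9/8,(D:3,U:3):51/8)

1. join A+Z (d=6) ⇒ AZ; edges |A|=3, |Z|=3
  updated: d(AZ,D)=31/2, d(AZ,I)=16, d(AZ,U)=26, d(AZ,X)=17
2. join D+U (d=6) ⇒ DU; edges |D|=3, |U|=3
  updated: d(AZ,DU)=83/4, d(DU,I)=16, d(DU,X)=35/2
3. join I+X (d=12) ⇒ IX; edges |I|=6, |X|=6
  updated: d(AZ,IX)=33/2, d(DU,IX)=67/4
4. join AZ+IX (d=33/2) ⇒ AIXZ; edges |AZ|=21/4, |IX|=9/4
  updated: d(AIXZ,DU)=75/4
5. join AIXZ+DU (d=75/4) ⇒ ADIUXZ; edges |AIXZ|=9/8, |DU|=51/8
final tree: (((A:3,Z:3):21/4,(I:6,X:6):9/4):9/8,(D:3,U:3):51/8)
total length: 39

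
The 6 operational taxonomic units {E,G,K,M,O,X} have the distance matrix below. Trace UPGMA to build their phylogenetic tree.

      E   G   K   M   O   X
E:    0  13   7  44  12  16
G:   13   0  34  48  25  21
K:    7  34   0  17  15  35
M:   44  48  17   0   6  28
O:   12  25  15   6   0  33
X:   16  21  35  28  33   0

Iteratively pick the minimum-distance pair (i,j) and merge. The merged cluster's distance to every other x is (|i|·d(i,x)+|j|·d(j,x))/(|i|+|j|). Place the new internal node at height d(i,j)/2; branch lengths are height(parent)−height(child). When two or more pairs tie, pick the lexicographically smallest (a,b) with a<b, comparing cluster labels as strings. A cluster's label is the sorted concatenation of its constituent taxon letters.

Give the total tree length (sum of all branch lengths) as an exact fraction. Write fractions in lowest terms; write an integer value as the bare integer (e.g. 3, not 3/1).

57

1. join M+O (d=6) ⇒ MO; edges |M|=3, |O|=3
  updated: d(E,MO)=28, d(G,MO)=73/2, d(K,MO)=16, d(MO,X)=61/2
2. join E+K (d=7) ⇒ EK; edges |E|=7/2, |K|=7/2
  updated: d(EK,G)=47/2, d(EK,MO)=22, d(EK,X)=51/2
3. join G+X (d=21) ⇒ GX; edges |G|=21/2, |X|=21/2
  updated: d(EK,GX)=49/2, d(GX,MO)=67/2
4. join EK+MO (d=22) ⇒ EKMO; edges |EK|=15/2, |MO|=8
  updated: d(EKMO,GX)=29
5. join EKMO+GX (d=29) ⇒ EGKMOX; edges |EKMO|=7/2, |GX|=4
final tree: (((E:7/2,K:7/2):15/2,(M:3,O:3):8):7/2,(G:21/2,X:21/2):4)
total length: 57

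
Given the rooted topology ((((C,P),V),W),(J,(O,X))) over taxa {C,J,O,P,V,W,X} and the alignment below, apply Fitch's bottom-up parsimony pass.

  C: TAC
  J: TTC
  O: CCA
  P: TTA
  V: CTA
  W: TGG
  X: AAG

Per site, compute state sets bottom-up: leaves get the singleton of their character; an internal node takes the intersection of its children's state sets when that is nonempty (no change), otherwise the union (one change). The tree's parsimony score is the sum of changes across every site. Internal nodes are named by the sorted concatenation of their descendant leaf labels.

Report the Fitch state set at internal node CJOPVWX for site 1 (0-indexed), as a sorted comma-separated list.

T

[col 0] CP: children C:{T}, P:{T} ∩→ {T}; cost 0
[col 0] CPV: children CP:{T}, V:{C} ∪→ {C,T}; cost 1
[col 0] CPVW: children CPV:{C,T}, W:{T} ∩→ {T}; cost 0
[col 0] OX: children O:{C}, X:{A} ∪→ {A,C}; cost 1
[col 0] JOX: children J:{T}, OX:{A,C} ∪→ {A,C,T}; cost 1
[col 0] CJOPVWX: children CPVW:{T}, JOX:{A,C,T} ∩→ {T}; cost 0
[col 1] CP: children C:{A}, P:{T} ∪→ {A,T}; cost 1
[col 1] CPV: children CP:{A,T}, V:{T} ∩→ {T}; cost 0
[col 1] CPVW: children CPV:{T}, W:{G} ∪→ {G,T}; cost 1
[col 1] OX: children O:{C}, X:{A} ∪→ {A,C}; cost 1
[col 1] JOX: children J:{T}, OX:{A,C} ∪→ {A,C,T}; cost 1
[col 1] CJOPVWX: children CPVW:{G,T}, JOX:{A,C,T} ∩→ {T}; cost 0
[col 2] CP: children C:{C}, P:{A} ∪→ {A,C}; cost 1
[col 2] CPV: children CP:{A,C}, V:{A} ∩→ {A}; cost 0
[col 2] CPVW: children CPV:{A}, W:{G} ∪→ {A,G}; cost 1
[col 2] OX: children O:{A}, X:{G} ∪→ {A,G}; cost 1
[col 2] JOX: children J:{C}, OX:{A,G} ∪→ {A,C,G}; cost 1
[col 2] CJOPVWX: children CPVW:{A,G}, JOX:{A,C,G} ∩→ {A,G}; cost 0
per-site changes: [3, 4, 4]; total = 11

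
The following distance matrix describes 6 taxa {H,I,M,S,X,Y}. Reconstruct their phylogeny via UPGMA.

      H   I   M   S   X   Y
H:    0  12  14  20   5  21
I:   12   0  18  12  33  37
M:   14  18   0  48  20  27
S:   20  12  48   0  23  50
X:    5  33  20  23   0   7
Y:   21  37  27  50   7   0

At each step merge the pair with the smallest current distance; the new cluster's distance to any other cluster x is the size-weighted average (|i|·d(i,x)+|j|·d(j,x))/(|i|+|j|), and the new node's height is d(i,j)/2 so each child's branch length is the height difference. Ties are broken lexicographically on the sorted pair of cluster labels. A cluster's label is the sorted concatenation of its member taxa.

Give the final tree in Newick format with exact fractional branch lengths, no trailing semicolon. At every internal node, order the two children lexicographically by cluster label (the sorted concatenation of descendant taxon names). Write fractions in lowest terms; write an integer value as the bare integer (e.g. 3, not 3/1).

1. join H+X (d=5) ⇒ HX; edges |H|=5/2, |X|=5/2
  updated: d(HX,I)=45/2, d(HX,M)=17, d(HX,S)=43/2, d(HX,Y)=14
2. join I+S (d=12) ⇒ IS; edges |I|=6, |S|=6
  updated: d(HX,IS)=22, d(IS,M)=33, d(IS,Y)=87/2
3. join HX+Y (d=14) ⇒ HXY; edges |HX|=9/2, |Y|=7
  updated: d(HXY,IS)=175/6, d(HXY,M)=61/3
4. join HXY+M (d=61/3) ⇒ HMXY; edges |HXY|=19/6, |M|=61/6
  updated: d(HMXY,IS)=241/8
5. join HMXY+IS (d=241/8) ⇒ HIMSXY; edges |HMXY|=235/48, |IS|=145/16
final tree: ((((H:5/2,X:5/2):9/2,Y:7):19/6,M:61/6):235/48,(I:6,S:6):145/16)
total length: 1339/24

((((H:5/2,X:5/2):9/2,Y:7):19/6,M:61/6):235/48,(I:6,S:6):145/16)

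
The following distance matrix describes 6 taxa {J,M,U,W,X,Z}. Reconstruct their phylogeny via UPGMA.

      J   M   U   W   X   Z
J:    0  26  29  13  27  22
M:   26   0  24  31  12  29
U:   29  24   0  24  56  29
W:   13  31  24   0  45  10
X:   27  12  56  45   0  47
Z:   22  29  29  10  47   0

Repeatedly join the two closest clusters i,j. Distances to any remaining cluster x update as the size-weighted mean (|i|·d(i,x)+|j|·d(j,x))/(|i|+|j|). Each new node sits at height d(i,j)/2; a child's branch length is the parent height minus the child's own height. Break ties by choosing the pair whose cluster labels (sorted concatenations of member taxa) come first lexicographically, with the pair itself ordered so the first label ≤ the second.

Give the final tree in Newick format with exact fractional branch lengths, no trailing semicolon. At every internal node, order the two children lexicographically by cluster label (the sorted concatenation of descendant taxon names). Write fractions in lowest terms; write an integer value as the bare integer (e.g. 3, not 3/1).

step 1: merge (W,Z) at d=10; branch lengths W→5, Z→5; new cluster WZ
  updated: d(J,WZ)=35/2, d(M,WZ)=30, d(U,WZ)=53/2, d(WZ,X)=46
step 2: merge (M,X) at d=12; branch lengths M→6, X→6; new cluster MX
  updated: d(J,MX)=53/2, d(MX,U)=40, d(MX,WZ)=38
step 3: merge (J,WZ) at d=35/2; branch lengths J→35/4, WZ→15/4; new cluster JWZ
  updated: d(JWZ,MX)=205/6, d(JWZ,U)=82/3
step 4: merge (JWZ,U) at d=82/3; branch lengths JWZ→59/12, U→41/3; new cluster JUWZ
  updated: d(JUWZ,MX)=285/8
step 5: merge (JUWZ,MX) at d=285/8; branch lengths JUWZ→199/48, MX→189/16; new cluster JMUWXZ
final tree: (((J:35/4,(W:5,Z:5):15/4):59/12,U:41/3):199/48,(M:6,X:6):189/16)
total length: 1657/24

(((J:35/4,(W:5,Z:5):15/4):59/12,U:41/3):199/48,(M:6,X:6):189/16)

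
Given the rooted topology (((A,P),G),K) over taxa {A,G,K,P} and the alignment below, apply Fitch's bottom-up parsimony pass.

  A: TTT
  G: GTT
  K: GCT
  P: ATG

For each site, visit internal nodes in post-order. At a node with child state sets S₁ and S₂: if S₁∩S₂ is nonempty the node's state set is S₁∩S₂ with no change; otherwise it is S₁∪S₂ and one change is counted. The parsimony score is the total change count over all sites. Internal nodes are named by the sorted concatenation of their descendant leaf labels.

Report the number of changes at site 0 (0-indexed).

site 0, node AP: A={T} ∪ P={A} → {A,T} (+1)
site 0, node AGP: AP={A,T} ∪ G={G} → {A,G,T} (+1)
site 0, node AGKP: AGP={A,G,T} ∩ K={G} → {G} (+0)
site 1, node AP: A={T} ∩ P={T} → {T} (+0)
site 1, node AGP: AP={T} ∩ G={T} → {T} (+0)
site 1, node AGKP: AGP={T} ∪ K={C} → {C,T} (+1)
site 2, node AP: A={T} ∪ P={G} → {G,T} (+1)
site 2, node AGP: AP={G,T} ∩ G={T} → {T} (+0)
site 2, node AGKP: AGP={T} ∩ K={T} → {T} (+0)
per-site changes: [2, 1, 1]; total = 4

2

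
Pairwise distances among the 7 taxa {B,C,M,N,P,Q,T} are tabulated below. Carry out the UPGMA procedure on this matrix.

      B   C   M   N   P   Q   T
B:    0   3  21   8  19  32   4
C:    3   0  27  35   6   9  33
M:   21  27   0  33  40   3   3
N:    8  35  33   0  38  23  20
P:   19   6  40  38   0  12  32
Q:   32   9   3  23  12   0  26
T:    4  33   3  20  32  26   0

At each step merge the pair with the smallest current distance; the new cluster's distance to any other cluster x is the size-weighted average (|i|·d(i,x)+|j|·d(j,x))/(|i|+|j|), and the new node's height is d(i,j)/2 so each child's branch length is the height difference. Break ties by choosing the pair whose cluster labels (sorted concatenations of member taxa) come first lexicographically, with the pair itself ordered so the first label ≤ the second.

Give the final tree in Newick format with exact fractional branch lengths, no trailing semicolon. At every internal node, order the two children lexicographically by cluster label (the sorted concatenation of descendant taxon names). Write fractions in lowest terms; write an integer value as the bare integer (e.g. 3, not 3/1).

step 1: merge (B,C) at d=3; branch lengths B→3/2, C→3/2; new cluster BC
  updated: d(BC,M)=24, d(BC,N)=43/2, d(BC,P)=25/2, d(BC,Q)=41/2, d(BC,T)=37/2
step 2: merge (M,Q) at d=3; branch lengths M→3/2, Q→3/2; new cluster MQ
  updated: d(BC,MQ)=89/4, d(MQ,N)=28, d(MQ,P)=26, d(MQ,T)=29/2
step 3: merge (BC,P) at d=25/2; branch lengths BC→19/4, P→25/4; new cluster BCP
  updated: d(BCP,MQ)=47/2, d(BCP,N)=27, d(BCP,T)=23
step 4: merge (MQ,T) at d=29/2; branch lengths MQ→23/4, T→29/4; new cluster MQT
  updated: d(BCP,MQT)=70/3, d(MQT,N)=76/3
step 5: merge (BCP,MQT) at d=70/3; branch lengths BCP→65/12, MQT→53/12; new cluster BCMPQT
  updated: d(BCMPQT,N)=157/6
step 6: merge (BCMPQT,N) at d=157/6; branch lengths BCMPQT→17/12, N→157/12; new cluster BCMNPQT
final tree: ((((B:3/2,C:3/2):19/4,P:25/4):65/12,((M:3/2,Q:3/2):23/4,T:29/4):53/12):17/12,N:157/12)
total length: 163/3

((((B:3/2,C:3/2):19/4,P:25/4):65/12,((M:3/2,Q:3/2):23/4,T:29/4):53/12):17/12,N:157/12)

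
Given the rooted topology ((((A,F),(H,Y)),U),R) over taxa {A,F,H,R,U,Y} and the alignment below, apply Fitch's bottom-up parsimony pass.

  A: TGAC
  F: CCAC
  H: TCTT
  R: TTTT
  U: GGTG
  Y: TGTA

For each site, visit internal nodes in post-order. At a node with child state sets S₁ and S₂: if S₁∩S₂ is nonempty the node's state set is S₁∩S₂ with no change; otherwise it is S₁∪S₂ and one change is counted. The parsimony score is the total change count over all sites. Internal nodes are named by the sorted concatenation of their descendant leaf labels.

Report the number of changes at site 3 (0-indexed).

site 0, node AF: A={T} ∪ F={C} → {C,T} (+1)
site 0, node HY: H={T} ∩ Y={T} → {T} (+0)
site 0, node AFHY: AF={C,T} ∩ HY={T} → {T} (+0)
site 0, node AFHUY: AFHY={T} ∪ U={G} → {G,T} (+1)
site 0, node AFHRUY: AFHUY={G,T} ∩ R={T} → {T} (+0)
site 1, node AF: A={G} ∪ F={C} → {C,G} (+1)
site 1, node HY: H={C} ∪ Y={G} → {C,G} (+1)
site 1, node AFHY: AF={C,G} ∩ HY={C,G} → {C,G} (+0)
site 1, node AFHUY: AFHY={C,G} ∩ U={G} → {G} (+0)
site 1, node AFHRUY: AFHUY={G} ∪ R={T} → {G,T} (+1)
site 2, node AF: A={A} ∩ F={A} → {A} (+0)
site 2, node HY: H={T} ∩ Y={T} → {T} (+0)
site 2, node AFHY: AF={A} ∪ HY={T} → {A,T} (+1)
site 2, node AFHUY: AFHY={A,T} ∩ U={T} → {T} (+0)
site 2, node AFHRUY: AFHUY={T} ∩ R={T} → {T} (+0)
site 3, node AF: A={C} ∩ F={C} → {C} (+0)
site 3, node HY: H={T} ∪ Y={A} → {A,T} (+1)
site 3, node AFHY: AF={C} ∪ HY={A,T} → {A,C,T} (+1)
site 3, node AFHUY: AFHY={A,C,T} ∪ U={G} → {A,C,G,T} (+1)
site 3, node AFHRUY: AFHUY={A,C,G,T} ∩ R={T} → {T} (+0)
per-site changes: [2, 3, 1, 3]; total = 9

3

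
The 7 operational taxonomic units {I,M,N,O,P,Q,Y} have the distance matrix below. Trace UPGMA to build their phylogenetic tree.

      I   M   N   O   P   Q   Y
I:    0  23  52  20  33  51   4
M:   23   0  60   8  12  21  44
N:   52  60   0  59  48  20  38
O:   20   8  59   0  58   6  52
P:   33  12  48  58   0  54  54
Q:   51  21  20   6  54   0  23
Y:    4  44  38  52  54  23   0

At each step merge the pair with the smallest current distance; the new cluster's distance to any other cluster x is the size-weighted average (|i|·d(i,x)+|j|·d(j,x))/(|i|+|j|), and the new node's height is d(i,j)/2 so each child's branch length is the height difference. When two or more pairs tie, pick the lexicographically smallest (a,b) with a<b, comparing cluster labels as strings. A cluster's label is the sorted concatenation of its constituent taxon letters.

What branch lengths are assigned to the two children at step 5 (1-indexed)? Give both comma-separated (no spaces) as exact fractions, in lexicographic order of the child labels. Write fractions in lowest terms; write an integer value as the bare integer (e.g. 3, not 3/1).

67/4,9/8

step 1: merge (I,Y) at d=4; branch lengths I→2, Y→2; new cluster IY
  updated: d(IY,M)=67/2, d(IY,N)=45, d(IY,O)=36, d(IY,P)=87/2, d(IY,Q)=37
step 2: merge (O,Q) at d=6; branch lengths O→3, Q→3; new cluster OQ
  updated: d(IY,OQ)=73/2, d(M,OQ)=29/2, d(N,OQ)=79/2, d(OQ,P)=56
step 3: merge (M,P) at d=12; branch lengths M→6, P→6; new cluster MP
  updated: d(IY,MP)=77/2, d(MP,N)=54, d(MP,OQ)=141/4
step 4: merge (MP,OQ) at d=141/4; branch lengths MP→93/8, OQ→117/8; new cluster MOPQ
  updated: d(IY,MOPQ)=75/2, d(MOPQ,N)=187/4
step 5: merge (IY,MOPQ) at d=75/2; branch lengths IY→67/4, MOPQ→9/8; new cluster IMOPQY
  updated: d(IMOPQY,N)=277/6
step 6: merge (IMOPQY,N) at d=277/6; branch lengths IMOPQY→13/3, N→277/12; new cluster IMNOPQY
final tree: (((I:2,Y:2):67/4,((M:6,P:6):93/8,(O:3,Q:3):117/8):9/8):13/3,N:277/12)
total length: 2245/24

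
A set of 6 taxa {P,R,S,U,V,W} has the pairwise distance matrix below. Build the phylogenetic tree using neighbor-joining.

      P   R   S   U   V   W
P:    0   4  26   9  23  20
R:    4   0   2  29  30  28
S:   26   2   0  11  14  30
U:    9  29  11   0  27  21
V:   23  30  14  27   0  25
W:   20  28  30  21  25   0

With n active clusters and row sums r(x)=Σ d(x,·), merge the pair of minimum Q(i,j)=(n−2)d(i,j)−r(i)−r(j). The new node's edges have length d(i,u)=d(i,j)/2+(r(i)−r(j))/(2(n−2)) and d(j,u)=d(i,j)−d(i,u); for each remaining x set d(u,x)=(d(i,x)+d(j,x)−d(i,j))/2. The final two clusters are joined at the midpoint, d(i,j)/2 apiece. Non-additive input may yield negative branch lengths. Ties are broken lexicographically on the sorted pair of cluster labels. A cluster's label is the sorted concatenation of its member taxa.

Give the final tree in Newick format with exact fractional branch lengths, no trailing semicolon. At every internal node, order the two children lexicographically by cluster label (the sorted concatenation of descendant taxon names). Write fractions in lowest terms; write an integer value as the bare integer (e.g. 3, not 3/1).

((((P:17/6,U:37/6):23/8,(R:9/4,S:-1/4):73/8):23/8,V:95/8):105/16,W:105/16)

step 1: merge (R,S) at d=2, Q=-168; branch lengths R→9/4, S→-1/4; new cluster RS
  updated: d(P,RS)=14, d(RS,U)=19, d(RS,V)=21, d(RS,W)=28
step 2: merge (P,U) at d=9, Q=-115; branch lengths P→17/6, U→37/6; new cluster PU
  updated: d(PU,RS)=12, d(PU,V)=41/2, d(PU,W)=16
step 3: merge (PU,RS) at d=12, Q=-171/2; branch lengths PU→23/8, RS→73/8; new cluster PRSU
  updated: d(PRSU,V)=59/4, d(PRSU,W)=16
step 4: merge (PRSU,V) at d=59/4, Q=-223/4; branch lengths PRSU→23/8, V→95/8; new cluster PRSUV
  updated: d(PRSUV,W)=105/8
step 5: merge (PRSUV,W) at d=105/8; branch lengths PRSUV→105/16, W→105/16; new cluster PRSUVW
final tree: ((((P:17/6,U:37/6):23/8,(R:9/4,S:-1/4):73/8):23/8,V:95/8):105/16,W:105/16)
total length: 407/8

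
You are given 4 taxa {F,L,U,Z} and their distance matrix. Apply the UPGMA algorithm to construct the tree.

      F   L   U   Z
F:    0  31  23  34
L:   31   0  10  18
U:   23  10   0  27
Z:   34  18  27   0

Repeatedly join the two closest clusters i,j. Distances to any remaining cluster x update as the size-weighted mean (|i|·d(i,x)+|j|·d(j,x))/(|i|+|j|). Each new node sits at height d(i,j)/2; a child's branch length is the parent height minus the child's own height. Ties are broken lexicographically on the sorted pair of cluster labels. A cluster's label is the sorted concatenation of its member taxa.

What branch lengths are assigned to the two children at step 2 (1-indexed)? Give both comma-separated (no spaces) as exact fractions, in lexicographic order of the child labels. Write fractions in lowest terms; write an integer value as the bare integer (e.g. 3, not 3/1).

25/4,45/4

step 1: merge (L,U) at d=10; branch lengths L→5, U→5; new cluster LU
  updated: d(F,LU)=27, d(LU,Z)=45/2
step 2: merge (LU,Z) at d=45/2; branch lengths LU→25/4, Z→45/4; new cluster LUZ
  updated: d(F,LUZ)=88/3
step 3: merge (F,LUZ) at d=88/3; branch lengths F→44/3, LUZ→41/12; new cluster FLUZ
final tree: (F:44/3,((L:5,U:5):25/4,Z:45/4):41/12)
total length: 547/12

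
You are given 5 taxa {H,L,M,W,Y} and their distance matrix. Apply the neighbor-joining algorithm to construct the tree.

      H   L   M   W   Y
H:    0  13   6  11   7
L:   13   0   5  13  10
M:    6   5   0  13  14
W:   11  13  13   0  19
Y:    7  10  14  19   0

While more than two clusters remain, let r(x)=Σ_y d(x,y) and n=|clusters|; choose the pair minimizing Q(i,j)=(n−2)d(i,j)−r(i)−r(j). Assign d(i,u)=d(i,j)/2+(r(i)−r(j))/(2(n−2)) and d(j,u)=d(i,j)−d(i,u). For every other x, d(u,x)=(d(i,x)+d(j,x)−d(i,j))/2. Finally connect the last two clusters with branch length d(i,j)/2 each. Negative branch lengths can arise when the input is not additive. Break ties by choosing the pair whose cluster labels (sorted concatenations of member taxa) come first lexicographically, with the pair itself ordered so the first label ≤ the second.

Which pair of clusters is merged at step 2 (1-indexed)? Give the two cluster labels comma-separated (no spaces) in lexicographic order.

iteration 1: select H,Y (d=7, Q=-66); attach at lengths (4/3, 17/3); label the merged cluster HY
  updated: d(HY,L)=8, d(HY,M)=13/2, d(HY,W)=23/2
iteration 2: select HY,W (d=23/2, Q=-81/2); attach at lengths (23/8, 69/8); label the merged cluster HWY
  updated: d(HWY,L)=19/4, d(HWY,M)=4
iteration 3: select HWY,L (d=19/4, Q=-55/4); attach at lengths (15/8, 23/8); label the merged cluster HLWY
  updated: d(HLWY,M)=17/8
iteration 4: select HLWY,M (d=17/8); attach at lengths (17/16, 17/16); label the merged cluster HLMWY
final tree: ((((H:4/3,Y:17/3):23/8,W:69/8):15/8,L:23/8):17/16,M:17/16)
total length: 203/8

HY,W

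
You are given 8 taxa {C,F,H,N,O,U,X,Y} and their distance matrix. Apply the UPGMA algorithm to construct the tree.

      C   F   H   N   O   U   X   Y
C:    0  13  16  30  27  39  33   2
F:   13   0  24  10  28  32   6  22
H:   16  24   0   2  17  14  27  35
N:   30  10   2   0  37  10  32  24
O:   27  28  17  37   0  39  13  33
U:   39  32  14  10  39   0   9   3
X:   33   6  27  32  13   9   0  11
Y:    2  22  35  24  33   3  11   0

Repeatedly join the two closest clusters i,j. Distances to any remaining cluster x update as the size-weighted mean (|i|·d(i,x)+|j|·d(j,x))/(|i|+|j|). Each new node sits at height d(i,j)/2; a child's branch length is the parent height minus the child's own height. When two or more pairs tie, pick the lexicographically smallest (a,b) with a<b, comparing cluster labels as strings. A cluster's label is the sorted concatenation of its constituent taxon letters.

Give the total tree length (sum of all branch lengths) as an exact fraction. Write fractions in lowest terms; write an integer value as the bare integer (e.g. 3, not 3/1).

5065/84

iteration 1: select C,Y (d=2); attach at lengths (1, 1); label the merged cluster CY
  updated: d(CY,F)=35/2, d(CY,H)=51/2, d(CY,N)=27, d(CY,O)=30, d(CY,U)=21, d(CY,X)=22
iteration 2: select H,N (d=2); attach at lengths (1, 1); label the merged cluster HN
  updated: d(CY,HN)=105/4, d(F,HN)=17, d(HN,O)=27, d(HN,U)=12, d(HN,X)=59/2
iteration 3: select F,X (d=6); attach at lengths (3, 3); label the merged cluster FX
  updated: d(CY,FX)=79/4, d(FX,HN)=93/4, d(FX,O)=41/2, d(FX,U)=41/2
iteration 4: select HN,U (d=12); attach at lengths (5, 6); label the merged cluster HNU
  updated: d(CY,HNU)=49/2, d(FX,HNU)=67/3, d(HNU,O)=31
iteration 5: select CY,FX (d=79/4); attach at lengths (71/8, 55/8); label the merged cluster CFXY
  updated: d(CFXY,HNU)=281/12, d(CFXY,O)=101/4
iteration 6: select CFXY,HNU (d=281/12); attach at lengths (11/6, 137/24); label the merged cluster CFHNUXY
  updated: d(CFHNUXY,O)=194/7
iteration 7: select CFHNUXY,O (d=194/7); attach at lengths (361/168, 97/7); label the merged cluster CFHNOUXY
final tree: ((((C:1,Y:1):71/8,(F:3,X:3):55/8):11/6,((H:1,N:1):5,U:6):137/24):361/168,O:97/7)
total length: 5065/84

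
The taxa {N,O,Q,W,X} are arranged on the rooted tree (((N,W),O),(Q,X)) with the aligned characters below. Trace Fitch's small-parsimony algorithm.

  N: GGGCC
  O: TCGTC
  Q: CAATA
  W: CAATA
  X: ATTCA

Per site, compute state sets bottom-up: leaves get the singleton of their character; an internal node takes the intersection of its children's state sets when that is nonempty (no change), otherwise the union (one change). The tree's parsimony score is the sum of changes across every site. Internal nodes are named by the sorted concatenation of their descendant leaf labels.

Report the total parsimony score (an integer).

13

[col 0] NW: children N:{G}, W:{C} ∪→ {C,G}; cost 1
[col 0] NOW: children NW:{C,G}, O:{T} ∪→ {C,G,T}; cost 1
[col 0] QX: children Q:{C}, X:{A} ∪→ {A,C}; cost 1
[col 0] NOQWX: children NOW:{C,G,T}, QX:{A,C} ∩→ {C}; cost 0
[col 1] NW: children N:{G}, W:{A} ∪→ {A,G}; cost 1
[col 1] NOW: children NW:{A,G}, O:{C} ∪→ {A,C,G}; cost 1
[col 1] QX: children Q:{A}, X:{T} ∪→ {A,T}; cost 1
[col 1] NOQWX: children NOW:{A,C,G}, QX:{A,T} ∩→ {A}; cost 0
[col 2] NW: children N:{G}, W:{A} ∪→ {A,G}; cost 1
[col 2] NOW: children NW:{A,G}, O:{G} ∩→ {G}; cost 0
[col 2] QX: children Q:{A}, X:{T} ∪→ {A,T}; cost 1
[col 2] NOQWX: children NOW:{G}, QX:{A,T} ∪→ {A,G,T}; cost 1
[col 3] NW: children N:{C}, W:{T} ∪→ {C,T}; cost 1
[col 3] NOW: children NW:{C,T}, O:{T} ∩→ {T}; cost 0
[col 3] QX: children Q:{T}, X:{C} ∪→ {C,T}; cost 1
[col 3] NOQWX: children NOW:{T}, QX:{C,T} ∩→ {T}; cost 0
[col 4] NW: children N:{C}, W:{A} ∪→ {A,C}; cost 1
[col 4] NOW: children NW:{A,C}, O:{C} ∩→ {C}; cost 0
[col 4] QX: children Q:{A}, X:{A} ∩→ {A}; cost 0
[col 4] NOQWX: children NOW:{C}, QX:{A} ∪→ {A,C}; cost 1
per-site changes: [3, 3, 3, 2, 2]; total = 13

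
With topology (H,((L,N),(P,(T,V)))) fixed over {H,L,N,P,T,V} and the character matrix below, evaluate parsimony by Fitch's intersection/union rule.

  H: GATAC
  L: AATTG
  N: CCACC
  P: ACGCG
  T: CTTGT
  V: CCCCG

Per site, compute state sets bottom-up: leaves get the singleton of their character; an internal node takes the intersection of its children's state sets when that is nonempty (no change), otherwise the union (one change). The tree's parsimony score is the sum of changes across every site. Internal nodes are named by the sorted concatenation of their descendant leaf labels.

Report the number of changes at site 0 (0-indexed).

LN@0: {A} ∪ {C} = {A,C} (union, +1)
TV@0: {C} ∩ {C} = {C} (intersection, +0)
PTV@0: {A} ∪ {C} = {A,C} (union, +1)
LNPTV@0: {A,C} ∩ {A,C} = {A,C} (intersection, +0)
HLNPTV@0: {G} ∪ {A,C} = {A,C,G} (union, +1)
LN@1: {A} ∪ {C} = {A,C} (union, +1)
TV@1: {T} ∪ {C} = {C,T} (union, +1)
PTV@1: {C} ∩ {C,T} = {C} (intersection, +0)
LNPTV@1: {A,C} ∩ {C} = {C} (intersection, +0)
HLNPTV@1: {A} ∪ {C} = {A,C} (union, +1)
LN@2: {T} ∪ {A} = {A,T} (union, +1)
TV@2: {T} ∪ {C} = {C,T} (union, +1)
PTV@2: {G} ∪ {C,T} = {C,G,T} (union, +1)
LNPTV@2: {A,T} ∩ {C,G,T} = {T} (intersection, +0)
HLNPTV@2: {T} ∩ {T} = {T} (intersection, +0)
LN@3: {T} ∪ {C} = {C,T} (union, +1)
TV@3: {G} ∪ {C} = {C,G} (union, +1)
PTV@3: {C} ∩ {C,G} = {C} (intersection, +0)
LNPTV@3: {C,T} ∩ {C} = {C} (intersection, +0)
HLNPTV@3: {A} ∪ {C} = {A,C} (union, +1)
LN@4: {G} ∪ {C} = {C,G} (union, +1)
TV@4: {T} ∪ {G} = {G,T} (union, +1)
PTV@4: {G} ∩ {G,T} = {G} (intersection, +0)
LNPTV@4: {C,G} ∩ {G} = {G} (intersection, +0)
HLNPTV@4: {C} ∪ {G} = {C,G} (union, +1)
per-site changes: [3, 3, 3, 3, 3]; total = 15

3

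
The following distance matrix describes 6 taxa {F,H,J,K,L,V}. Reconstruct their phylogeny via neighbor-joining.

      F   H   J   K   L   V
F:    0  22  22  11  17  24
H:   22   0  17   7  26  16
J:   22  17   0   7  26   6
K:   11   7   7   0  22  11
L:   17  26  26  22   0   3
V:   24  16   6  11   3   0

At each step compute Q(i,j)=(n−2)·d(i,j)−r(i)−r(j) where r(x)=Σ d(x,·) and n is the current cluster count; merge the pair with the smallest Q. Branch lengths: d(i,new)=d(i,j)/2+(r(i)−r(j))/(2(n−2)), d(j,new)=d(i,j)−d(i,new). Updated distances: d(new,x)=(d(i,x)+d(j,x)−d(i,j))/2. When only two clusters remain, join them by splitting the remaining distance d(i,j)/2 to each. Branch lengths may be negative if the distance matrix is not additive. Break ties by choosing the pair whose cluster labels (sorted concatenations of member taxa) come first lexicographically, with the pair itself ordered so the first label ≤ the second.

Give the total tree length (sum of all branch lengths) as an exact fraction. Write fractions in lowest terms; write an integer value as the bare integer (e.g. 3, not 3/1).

633/16

1. join L+V (d=3, Q=-142) ⇒ LV; edges |L|=23/4, |V|=-11/4
  updated: d(F,LV)=19, d(H,LV)=39/2, d(J,LV)=29/2, d(K,LV)=15
2. join F+LV (d=19, Q=-85) ⇒ FLV; edges |F|=21/2, |LV|=17/2
  updated: d(FLV,H)=45/4, d(FLV,J)=35/4, d(FLV,K)=7/2
3. join FLV+J (d=35/4, Q=-155/4) ⇒ FJLV; edges |FLV|=33/16, |J|=107/16
  updated: d(FJLV,H)=39/4, d(FJLV,K)=7/8
4. join FJLV+H (d=39/4, Q=-141/8) ⇒ FHJLV; edges |FJLV|=29/16, |H|=127/16
  updated: d(FHJLV,K)=-15/16
5. join FHJLV+K (d=-15/16) ⇒ FHJKLV; edges |FHJLV|=-15/32, |K|=-15/32
final tree: ((((F:21/2,(L:23/4,V:-11/4):17/2):33/16,J:107/16):29/16,H:127/16):-15/32,K:-15/32)
total length: 633/16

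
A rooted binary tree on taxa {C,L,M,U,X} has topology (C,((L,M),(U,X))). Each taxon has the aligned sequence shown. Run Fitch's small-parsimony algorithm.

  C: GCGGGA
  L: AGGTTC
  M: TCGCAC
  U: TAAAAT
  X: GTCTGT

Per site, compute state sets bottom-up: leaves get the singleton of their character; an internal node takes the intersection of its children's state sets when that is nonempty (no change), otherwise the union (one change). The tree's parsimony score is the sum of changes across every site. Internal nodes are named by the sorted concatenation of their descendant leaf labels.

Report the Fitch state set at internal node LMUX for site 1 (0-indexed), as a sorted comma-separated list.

[col 0] LM: children L:{A}, M:{T} ∪→ {A,T}; cost 1
[col 0] UX: children U:{T}, X:{G} ∪→ {G,T}; cost 1
[col 0] LMUX: children LM:{A,T}, UX:{G,T} ∩→ {T}; cost 0
[col 0] CLMUX: children C:{G}, LMUX:{T} ∪→ {G,T}; cost 1
[col 1] LM: children L:{G}, M:{C} ∪→ {C,G}; cost 1
[col 1] UX: children U:{A}, X:{T} ∪→ {A,T}; cost 1
[col 1] LMUX: children LM:{C,G}, UX:{A,T} ∪→ {A,C,G,T}; cost 1
[col 1] CLMUX: children C:{C}, LMUX:{A,C,G,T} ∩→ {C}; cost 0
[col 2] LM: children L:{G}, M:{G} ∩→ {G}; cost 0
[col 2] UX: children U:{A}, X:{C} ∪→ {A,C}; cost 1
[col 2] LMUX: children LM:{G}, UX:{A,C} ∪→ {A,C,G}; cost 1
[col 2] CLMUX: children C:{G}, LMUX:{A,C,G} ∩→ {G}; cost 0
[col 3] LM: children L:{T}, M:{C} ∪→ {C,T}; cost 1
[col 3] UX: children U:{A}, X:{T} ∪→ {A,T}; cost 1
[col 3] LMUX: children LM:{C,T}, UX:{A,T} ∩→ {T}; cost 0
[col 3] CLMUX: children C:{G}, LMUX:{T} ∪→ {G,T}; cost 1
[col 4] LM: children L:{T}, M:{A} ∪→ {A,T}; cost 1
[col 4] UX: children U:{A}, X:{G} ∪→ {A,G}; cost 1
[col 4] LMUX: children LM:{A,T}, UX:{A,G} ∩→ {A}; cost 0
[col 4] CLMUX: children C:{G}, LMUX:{A} ∪→ {A,G}; cost 1
[col 5] LM: children L:{C}, M:{C} ∩→ {C}; cost 0
[col 5] UX: children U:{T}, X:{T} ∩→ {T}; cost 0
[col 5] LMUX: children LM:{C}, UX:{T} ∪→ {C,T}; cost 1
[col 5] CLMUX: children C:{A}, LMUX:{C,T} ∪→ {A,C,T}; cost 1
per-site changes: [3, 3, 2, 3, 3, 2]; total = 16

A,C,G,T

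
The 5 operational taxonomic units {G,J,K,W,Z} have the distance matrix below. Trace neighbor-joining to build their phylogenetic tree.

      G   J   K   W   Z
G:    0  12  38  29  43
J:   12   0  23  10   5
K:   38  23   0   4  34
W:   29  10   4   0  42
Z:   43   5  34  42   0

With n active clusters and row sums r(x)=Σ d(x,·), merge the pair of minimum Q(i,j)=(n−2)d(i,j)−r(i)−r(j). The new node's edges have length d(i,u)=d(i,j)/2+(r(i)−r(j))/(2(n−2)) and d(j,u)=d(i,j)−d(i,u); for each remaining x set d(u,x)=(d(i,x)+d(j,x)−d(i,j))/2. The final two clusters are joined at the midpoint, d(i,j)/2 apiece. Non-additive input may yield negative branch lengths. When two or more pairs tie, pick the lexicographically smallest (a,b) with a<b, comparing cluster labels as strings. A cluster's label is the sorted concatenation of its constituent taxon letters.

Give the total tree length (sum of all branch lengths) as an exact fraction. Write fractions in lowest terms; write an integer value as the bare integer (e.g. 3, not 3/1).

389/8

1. join K+W (d=4, Q=-172) ⇒ KW; edges |K|=13/3, |W|=-1/3
  updated: d(G,KW)=63/2, d(J,KW)=29/2, d(KW,Z)=36
2. join G+KW (d=63/2, Q=-211/2) ⇒ GKW; edges |G|=135/8, |KW|=117/8
  updated: d(GKW,J)=-5/2, d(GKW,Z)=95/4
3. join GKW+J (d=-5/2, Q=-105/4) ⇒ GJKW; edges |GKW|=65/8, |J|=-85/8
  updated: d(GJKW,Z)=125/8
4. join GJKW+Z (d=125/8) ⇒ GJKWZ; edges |GJKW|=125/16, |Z|=125/16
final tree: (((G:135/8,(K:13/3,W:-1/3):117/8):65/8,J:-85/8):125/16,Z:125/16)
total length: 389/8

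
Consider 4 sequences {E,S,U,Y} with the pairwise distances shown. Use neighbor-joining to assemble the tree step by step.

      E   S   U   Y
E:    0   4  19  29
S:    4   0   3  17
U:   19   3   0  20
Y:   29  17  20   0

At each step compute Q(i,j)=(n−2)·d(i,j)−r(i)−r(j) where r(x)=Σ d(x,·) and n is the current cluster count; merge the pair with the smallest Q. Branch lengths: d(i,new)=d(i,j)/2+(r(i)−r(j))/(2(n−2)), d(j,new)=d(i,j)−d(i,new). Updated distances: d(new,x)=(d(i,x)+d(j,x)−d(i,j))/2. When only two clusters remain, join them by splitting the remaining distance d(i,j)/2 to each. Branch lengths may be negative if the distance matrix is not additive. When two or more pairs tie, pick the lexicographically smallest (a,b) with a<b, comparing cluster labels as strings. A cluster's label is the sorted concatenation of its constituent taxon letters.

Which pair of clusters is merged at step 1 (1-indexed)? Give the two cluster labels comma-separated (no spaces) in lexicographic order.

E,S

iteration 1: select E,S (d=4, Q=-68); attach at lengths (9, -5); label the merged cluster ES
  updated: d(ES,U)=9, d(ES,Y)=21
iteration 2: select ES,U (d=9, Q=-50); attach at lengths (5, 4); label the merged cluster ESU
  updated: d(ESU,Y)=16
iteration 3: select ESU,Y (d=16); attach at lengths (8, 8); label the merged cluster ESUY
final tree: (((E:9,S:-5):5,U:4):8,Y:8)
total length: 29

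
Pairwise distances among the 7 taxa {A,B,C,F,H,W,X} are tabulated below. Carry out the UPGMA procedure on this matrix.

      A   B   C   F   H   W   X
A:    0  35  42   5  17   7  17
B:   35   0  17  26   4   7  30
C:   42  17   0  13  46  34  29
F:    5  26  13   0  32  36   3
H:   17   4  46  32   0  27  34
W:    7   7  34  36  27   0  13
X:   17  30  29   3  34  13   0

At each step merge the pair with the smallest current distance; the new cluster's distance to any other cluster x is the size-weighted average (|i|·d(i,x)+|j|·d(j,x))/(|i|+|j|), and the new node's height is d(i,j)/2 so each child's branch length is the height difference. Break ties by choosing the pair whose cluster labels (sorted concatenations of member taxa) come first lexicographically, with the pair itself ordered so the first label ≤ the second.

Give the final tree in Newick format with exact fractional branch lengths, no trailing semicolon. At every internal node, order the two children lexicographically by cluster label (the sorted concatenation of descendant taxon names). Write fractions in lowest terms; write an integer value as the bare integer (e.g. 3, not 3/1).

((((A:7/2,W:7/2):43/8,(F:3/2,X:3/2):59/8):33/8,(B:2,H:2):11):25/12,C:181/12)

step 1: merge (F,X) at d=3; branch lengths F→3/2, X→3/2; new cluster FX
  updated: d(A,FX)=11, d(B,FX)=28, d(C,FX)=21, d(FX,H)=33, d(FX,W)=49/2
step 2: merge (B,H) at d=4; branch lengths B→2, H→2; new cluster BH
  updated: d(A,BH)=26, d(BH,C)=63/2, d(BH,FX)=61/2, d(BH,W)=17
step 3: merge (A,W) at d=7; branch lengths A→7/2, W→7/2; new cluster AW
  updated: d(AW,BH)=43/2, d(AW,C)=38, d(AW,FX)=71/4
step 4: merge (AW,FX) at d=71/4; branch lengths AW→43/8, FX→59/8; new cluster AFWX
  updated: d(AFWX,BH)=26, d(AFWX,C)=59/2
step 5: merge (AFWX,BH) at d=26; branch lengths AFWX→33/8, BH→11; new cluster ABFHWX
  updated: d(ABFHWX,C)=181/6
step 6: merge (ABFHWX,C) at d=181/6; branch lengths ABFHWX→25/12, C→181/12; new cluster ABCFHWX
final tree: ((((A:7/2,W:7/2):43/8,(F:3/2,X:3/2):59/8):33/8,(B:2,H:2):11):25/12,C:181/12)
total length: 1417/24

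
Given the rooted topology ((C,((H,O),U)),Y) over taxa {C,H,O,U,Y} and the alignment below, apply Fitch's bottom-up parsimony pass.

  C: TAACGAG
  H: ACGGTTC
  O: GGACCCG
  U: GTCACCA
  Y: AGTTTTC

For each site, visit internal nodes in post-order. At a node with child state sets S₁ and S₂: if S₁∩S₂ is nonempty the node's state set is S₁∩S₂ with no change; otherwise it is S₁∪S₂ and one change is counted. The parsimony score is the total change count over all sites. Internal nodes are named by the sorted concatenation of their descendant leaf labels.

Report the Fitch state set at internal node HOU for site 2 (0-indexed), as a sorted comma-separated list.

[col 0] HO: children H:{A}, O:{G} ∪→ {A,G}; cost 1
[col 0] HOU: children HO:{A,G}, U:{G} ∩→ {G}; cost 0
[col 0] CHOU: children C:{T}, HOU:{G} ∪→ {G,T}; cost 1
[col 0] CHOUY: children CHOU:{G,T}, Y:{A} ∪→ {A,G,T}; cost 1
[col 1] HO: children H:{C}, O:{G} ∪→ {C,G}; cost 1
[col 1] HOU: children HO:{C,G}, U:{T} ∪→ {C,G,T}; cost 1
[col 1] CHOU: children C:{A}, HOU:{C,G,T} ∪→ {A,C,G,T}; cost 1
[col 1] CHOUY: children CHOU:{A,C,G,T}, Y:{G} ∩→ {G}; cost 0
[col 2] HO: children H:{G}, O:{A} ∪→ {A,G}; cost 1
[col 2] HOU: children HO:{A,G}, U:{C} ∪→ {A,C,G}; cost 1
[col 2] CHOU: children C:{A}, HOU:{A,C,G} ∩→ {A}; cost 0
[col 2] CHOUY: children CHOU:{A}, Y:{T} ∪→ {A,T}; cost 1
[col 3] HO: children H:{G}, O:{C} ∪→ {C,G}; cost 1
[col 3] HOU: children HO:{C,G}, U:{A} ∪→ {A,C,G}; cost 1
[col 3] CHOU: children C:{C}, HOU:{A,C,G} ∩→ {C}; cost 0
[col 3] CHOUY: children CHOU:{C}, Y:{T} ∪→ {C,T}; cost 1
[col 4] HO: children H:{T}, O:{C} ∪→ {C,T}; cost 1
[col 4] HOU: children HO:{C,T}, U:{C} ∩→ {C}; cost 0
[col 4] CHOU: children C:{G}, HOU:{C} ∪→ {C,G}; cost 1
[col 4] CHOUY: children CHOU:{C,G}, Y:{T} ∪→ {C,G,T}; cost 1
[col 5] HO: children H:{T}, O:{C} ∪→ {C,T}; cost 1
[col 5] HOU: children HO:{C,T}, U:{C} ∩→ {C}; cost 0
[col 5] CHOU: children C:{A}, HOU:{C} ∪→ {A,C}; cost 1
[col 5] CHOUY: children CHOU:{A,C}, Y:{T} ∪→ {A,C,T}; cost 1
[col 6] HO: children H:{C}, O:{G} ∪→ {C,G}; cost 1
[col 6] HOU: children HO:{C,G}, U:{A} ∪→ {A,C,G}; cost 1
[col 6] CHOU: children C:{G}, HOU:{A,C,G} ∩→ {G}; cost 0
[col 6] CHOUY: children CHOU:{G}, Y:{C} ∪→ {C,G}; cost 1
per-site changes: [3, 3, 3, 3, 3, 3, 3]; total = 21

A,C,G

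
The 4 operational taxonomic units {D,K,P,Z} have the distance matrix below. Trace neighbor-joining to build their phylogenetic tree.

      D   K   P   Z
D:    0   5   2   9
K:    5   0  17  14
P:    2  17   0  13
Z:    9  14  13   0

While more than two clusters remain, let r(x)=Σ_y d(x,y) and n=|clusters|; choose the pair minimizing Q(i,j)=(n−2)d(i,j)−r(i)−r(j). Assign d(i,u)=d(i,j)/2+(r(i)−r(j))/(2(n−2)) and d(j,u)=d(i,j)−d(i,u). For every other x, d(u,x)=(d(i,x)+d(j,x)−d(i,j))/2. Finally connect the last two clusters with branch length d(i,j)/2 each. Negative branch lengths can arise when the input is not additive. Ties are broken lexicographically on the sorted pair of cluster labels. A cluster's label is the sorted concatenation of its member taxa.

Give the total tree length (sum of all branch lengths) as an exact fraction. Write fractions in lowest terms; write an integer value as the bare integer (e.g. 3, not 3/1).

step 1: merge (D,P) at d=2, Q=-44; branch lengths D→-3, P→5; new cluster DP
  updated: d(DP,K)=10, d(DP,Z)=10
step 2: merge (DP,K) at d=10, Q=-34; branch lengths DP→3, K→7; new cluster DKP
  updated: d(DKP,Z)=7
step 3: merge (DKP,Z) at d=7; branch lengths DKP→7/2, Z→7/2; new cluster DKPZ
final tree: (((D:-3,P:5):3,K:7):7/2,Z:7/2)
total length: 19

19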